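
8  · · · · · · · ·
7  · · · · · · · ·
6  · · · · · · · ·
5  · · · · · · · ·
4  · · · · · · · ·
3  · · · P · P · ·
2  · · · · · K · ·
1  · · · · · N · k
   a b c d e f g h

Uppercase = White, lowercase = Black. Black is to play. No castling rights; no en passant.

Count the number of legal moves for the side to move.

0

Black to move; king on h1.
In check: no.
Legal moves: none.
Count: 0.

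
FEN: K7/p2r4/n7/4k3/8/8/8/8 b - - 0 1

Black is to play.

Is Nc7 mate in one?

no

After Nc7: white king on a8; in check: yes, from the black knight on c7.
White has 3 legal replies: Kb8, Kb7, Kxa7.
In check but a legal move exists → not checkmate.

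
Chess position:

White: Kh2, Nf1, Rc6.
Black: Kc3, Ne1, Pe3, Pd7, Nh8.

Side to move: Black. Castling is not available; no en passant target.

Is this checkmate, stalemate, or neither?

Black to move; black king on c3.
In check: yes, from the white rook on c6.
Legal moves for Black: Kd4, Kb4, Kd3, Kb3, Kb2, dxc6.
Black is in check but has 6 legal moves → neither.

neither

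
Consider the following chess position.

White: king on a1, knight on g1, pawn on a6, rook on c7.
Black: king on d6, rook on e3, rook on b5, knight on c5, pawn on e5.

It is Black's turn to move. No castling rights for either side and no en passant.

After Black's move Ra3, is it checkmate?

After Ra3: white king on a1; in check: yes, from the black rook on a3.
King squares — b1: attacked by Rb5; a2: attacked by Ra3; b2: attacked by Rb5.
White has no legal moves → checkmate.

yes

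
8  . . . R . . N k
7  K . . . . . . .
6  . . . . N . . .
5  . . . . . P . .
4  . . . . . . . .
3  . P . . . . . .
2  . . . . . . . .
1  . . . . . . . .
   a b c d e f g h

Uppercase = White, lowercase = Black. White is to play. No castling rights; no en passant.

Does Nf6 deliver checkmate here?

yes

After Nf6: black king on h8; in check: yes, from the white rook on d8.
King squares — g7: attacked by Ne6; h7: attacked by Nf6; g8: attacked by Nf6.
Black has no legal moves → checkmate.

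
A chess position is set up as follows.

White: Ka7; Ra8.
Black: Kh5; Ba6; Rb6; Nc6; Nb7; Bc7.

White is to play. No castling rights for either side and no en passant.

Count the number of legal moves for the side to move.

White to move; king on a7.
In check: yes, from the black knight on c6.
Legal moves: none.
Count: 0.

0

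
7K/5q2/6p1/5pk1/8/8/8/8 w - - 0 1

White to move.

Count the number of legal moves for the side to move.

White to move; king on h8.
In check: no.
Legal moves: none.
Count: 0.

0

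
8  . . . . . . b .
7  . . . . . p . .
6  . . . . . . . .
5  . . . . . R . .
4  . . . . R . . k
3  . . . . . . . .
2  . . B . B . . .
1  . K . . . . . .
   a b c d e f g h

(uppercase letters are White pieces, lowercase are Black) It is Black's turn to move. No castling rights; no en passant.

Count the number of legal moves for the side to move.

Black to move; king on h4.
In check: yes, from the white rook on e4.
Legal moves: Kh3, Kg3.
Count: 2.

2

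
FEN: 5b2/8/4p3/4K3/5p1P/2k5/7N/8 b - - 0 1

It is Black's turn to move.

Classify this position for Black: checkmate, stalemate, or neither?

neither

Black to move; black king on c3.
In check: no.
Legal moves for Black: Bg7+, Be7, Bh6, Bd6+, Bc5, Bb4, Ba3, Kc4, Kb4, Kd3, Kb3, Kd2, Kc2, Kb2, f3.
Black has 15 legal moves and is not in check → neither.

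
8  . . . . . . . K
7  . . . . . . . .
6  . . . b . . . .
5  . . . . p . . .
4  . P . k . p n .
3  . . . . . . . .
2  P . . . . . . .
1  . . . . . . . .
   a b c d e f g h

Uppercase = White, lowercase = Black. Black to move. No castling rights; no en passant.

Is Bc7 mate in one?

After Bc7: white king on h8; in check: no.
White is not in check, so this cannot be checkmate.

no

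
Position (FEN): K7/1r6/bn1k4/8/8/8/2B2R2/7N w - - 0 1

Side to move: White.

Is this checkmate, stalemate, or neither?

checkmate

White to move; white king on a8.
In check: yes, from the black knight on b6.
King squares — a7: attacked by Rb7; b7: attacked by Ba6; b8: attacked by Rb7.
Legal moves for White: none.
In check with no legal moves → checkmate.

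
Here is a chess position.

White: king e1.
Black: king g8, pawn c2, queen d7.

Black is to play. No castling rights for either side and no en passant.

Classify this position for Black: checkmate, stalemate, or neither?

Black to move; black king on g8.
In check: no.
Legal moves for Black include: Kh8, Kf8, Kh7, Kg7, Kf7, Qe8+, Qd8, Qc8, Qh7, Qg7, Qf7, Qe7+, Qc7, Qb7, Qa7, Qe6+, Qd6, Qc6, ... (list truncated; more exist).
Black has legal moves and is not in check → neither.

neither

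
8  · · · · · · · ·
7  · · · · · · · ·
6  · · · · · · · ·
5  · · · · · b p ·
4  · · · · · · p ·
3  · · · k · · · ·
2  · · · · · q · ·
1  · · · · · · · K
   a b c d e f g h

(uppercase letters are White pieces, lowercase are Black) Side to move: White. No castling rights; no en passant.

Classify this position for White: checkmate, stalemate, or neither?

stalemate

White to move; white king on h1.
In check: no.
King squares — g1: attacked by Qf2; g2: attacked by Qf2; h2: attacked by Qf2.
Legal moves for White: none.
Not in check and no legal moves → stalemate.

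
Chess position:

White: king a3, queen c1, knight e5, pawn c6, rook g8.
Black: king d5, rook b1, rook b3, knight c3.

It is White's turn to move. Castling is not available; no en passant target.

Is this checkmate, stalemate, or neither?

White to move; white king on a3.
In check: yes, from the black rook on b3.
King squares — a2: attacked by Nc3; b2: attacked by Rb1; b3: attacked by Rb1; a4: attacked by Nc3; b4: attacked by Rb3.
Legal moves for White: none.
In check with no legal moves → checkmate.

checkmate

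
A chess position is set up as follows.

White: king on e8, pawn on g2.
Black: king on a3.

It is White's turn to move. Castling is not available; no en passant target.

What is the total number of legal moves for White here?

White to move; king on e8.
In check: no.
Legal moves: Kf8, Kd8, Kf7, Ke7, Kd7, g3, g4.
Count: 7.

7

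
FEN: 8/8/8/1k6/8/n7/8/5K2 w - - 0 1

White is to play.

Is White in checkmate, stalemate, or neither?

White to move; white king on f1.
In check: no.
Legal moves for White: Kg2, Kf2, Ke2, Kg1, Ke1.
White has 5 legal moves and is not in check → neither.

neither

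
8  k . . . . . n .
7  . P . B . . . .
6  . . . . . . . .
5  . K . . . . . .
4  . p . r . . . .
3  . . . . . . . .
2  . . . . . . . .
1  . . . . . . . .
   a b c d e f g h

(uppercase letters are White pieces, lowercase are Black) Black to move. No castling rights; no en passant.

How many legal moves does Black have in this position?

3

Black to move; king on a8.
In check: yes, from the white pawn on b7.
Legal moves: Kb8, Kxb7, Ka7.
Count: 3.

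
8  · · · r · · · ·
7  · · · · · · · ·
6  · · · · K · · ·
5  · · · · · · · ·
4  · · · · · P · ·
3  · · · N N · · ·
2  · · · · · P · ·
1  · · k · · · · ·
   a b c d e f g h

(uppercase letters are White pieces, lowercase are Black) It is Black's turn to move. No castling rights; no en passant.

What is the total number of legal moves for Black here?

3

Black to move; king on c1.
In check: yes, from the white knight on d3.
Legal moves: Kd2, Kb1, Rxd3.
Count: 3.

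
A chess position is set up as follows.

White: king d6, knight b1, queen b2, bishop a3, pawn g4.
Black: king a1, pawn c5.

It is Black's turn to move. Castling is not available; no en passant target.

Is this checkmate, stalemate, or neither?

checkmate

Black to move; black king on a1.
In check: yes, from the white queen on b2.
King squares — b1: attacked by Qb2; a2: attacked by Qb2; b2: attacked by Ba3.
Legal moves for Black: none.
In check with no legal moves → checkmate.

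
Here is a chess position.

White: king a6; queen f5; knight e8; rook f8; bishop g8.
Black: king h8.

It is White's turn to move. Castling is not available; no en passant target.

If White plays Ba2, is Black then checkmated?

After Ba2: black king on h8; in check: yes, from the white rook on f8.
King squares — g7: attacked by Ne8; h7: attacked by Qf5; g8: attacked by Ba2.
Black has no legal moves → checkmate.

yes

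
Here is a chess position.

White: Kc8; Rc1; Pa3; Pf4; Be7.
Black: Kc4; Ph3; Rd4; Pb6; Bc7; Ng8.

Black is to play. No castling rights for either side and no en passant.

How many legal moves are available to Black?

Black to move; king on c4.
In check: yes, from the white rook on c1.
Legal moves: Kd5, Kb5, Kd3, Kb3.
Count: 4.

4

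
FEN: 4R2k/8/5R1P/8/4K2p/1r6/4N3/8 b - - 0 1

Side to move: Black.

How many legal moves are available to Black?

1

Black to move; king on h8.
In check: yes, from the white rook on e8.
Legal moves: Kh7.
Count: 1.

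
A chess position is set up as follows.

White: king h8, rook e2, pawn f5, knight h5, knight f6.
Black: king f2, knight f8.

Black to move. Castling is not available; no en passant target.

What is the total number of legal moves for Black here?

4

Black to move; king on f2.
In check: yes, from the white rook on e2.
Legal moves: Kf3, Kxe2, Kg1, Kf1.
Count: 4.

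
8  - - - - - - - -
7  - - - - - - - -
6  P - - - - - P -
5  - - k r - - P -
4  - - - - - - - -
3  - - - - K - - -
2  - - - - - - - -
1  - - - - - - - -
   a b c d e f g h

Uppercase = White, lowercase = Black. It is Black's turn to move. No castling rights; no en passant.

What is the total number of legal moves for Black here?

16

Black to move; king on c5.
In check: no.
Legal moves: Rd8, Rd7, Rd6, Rxg5, Rf5, Re5+, Rd4, Rd3+, Rd2, Rd1, Kd6, Kc6, Kb6, Kb5, Kc4, Kb4.
Count: 16.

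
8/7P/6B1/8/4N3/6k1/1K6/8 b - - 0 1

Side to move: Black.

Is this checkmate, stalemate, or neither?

neither

Black to move; black king on g3.
In check: yes, from the white knight on e4.
Legal moves for Black: Kh4, Kg4, Kf4, Kh3, Kf3, Kh2, Kg2.
Black is in check but has 7 legal moves → neither.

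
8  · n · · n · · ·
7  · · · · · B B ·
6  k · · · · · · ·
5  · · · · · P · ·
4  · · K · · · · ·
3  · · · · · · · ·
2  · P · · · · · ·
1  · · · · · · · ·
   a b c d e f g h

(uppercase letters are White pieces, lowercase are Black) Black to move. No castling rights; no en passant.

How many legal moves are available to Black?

Black to move; king on a6.
In check: no.
Legal moves: Nxg7, Nc7, Nf6, Nd6+, Nd7, Nc6, Kb7, Ka7, Kb6, Ka5.
Count: 10.

10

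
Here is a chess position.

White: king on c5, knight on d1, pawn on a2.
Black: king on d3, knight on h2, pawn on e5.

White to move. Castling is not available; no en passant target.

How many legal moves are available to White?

12

White to move; king on c5.
In check: no.
Legal moves: Kd6, Kc6, Kb6, Kd5, Kb5, Kb4, Ne3, Nc3, Nf2+, Nb2+, a3, a4.
Count: 12.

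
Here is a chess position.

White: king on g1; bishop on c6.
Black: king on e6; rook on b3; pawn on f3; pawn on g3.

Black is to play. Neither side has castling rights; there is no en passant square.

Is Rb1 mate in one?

After Rb1: white king on g1; in check: yes, from the black rook on b1.
King squares — f1: attacked by Rb1; h1: attacked by Rb1; f2: attacked by Pg3; g2: attacked by Pf3; h2: attacked by Pg3.
White has no legal moves → checkmate.

yes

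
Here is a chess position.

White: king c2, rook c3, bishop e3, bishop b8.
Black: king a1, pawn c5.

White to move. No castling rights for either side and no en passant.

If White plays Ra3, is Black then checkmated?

After Ra3: black king on a1; in check: yes, from the white rook on a3.
King squares — b1: attacked by Kc2; a2: attacked by Ra3; b2: attacked by Kc2.
Black has no legal moves → checkmate.

yes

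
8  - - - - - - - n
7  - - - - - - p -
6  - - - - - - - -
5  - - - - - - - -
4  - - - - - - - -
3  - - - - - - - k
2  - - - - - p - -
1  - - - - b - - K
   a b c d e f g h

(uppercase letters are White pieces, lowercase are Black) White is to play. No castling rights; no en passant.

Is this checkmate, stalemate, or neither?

stalemate

White to move; white king on h1.
In check: no.
King squares — g1: attacked by Pf2; g2: attacked by Kh3; h2: attacked by Kh3.
Legal moves for White: none.
Not in check and no legal moves → stalemate.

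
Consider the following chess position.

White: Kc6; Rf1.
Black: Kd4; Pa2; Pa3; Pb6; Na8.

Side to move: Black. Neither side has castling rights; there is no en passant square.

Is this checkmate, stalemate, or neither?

neither

Black to move; black king on d4.
In check: no.
Legal moves for Black: Nc7, Ke5, Ke4, Kc4, Ke3, Kd3, Kc3, b5, a1=Q, a1=R, a1=B, a1=N.
Black has 12 legal moves and is not in check → neither.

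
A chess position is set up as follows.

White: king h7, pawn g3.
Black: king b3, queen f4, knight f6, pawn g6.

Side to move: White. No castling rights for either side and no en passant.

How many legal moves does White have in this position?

3

White to move; king on h7.
In check: yes, from the black knight on f6.
Legal moves: Kh8, Kg7, Kxg6.
Count: 3.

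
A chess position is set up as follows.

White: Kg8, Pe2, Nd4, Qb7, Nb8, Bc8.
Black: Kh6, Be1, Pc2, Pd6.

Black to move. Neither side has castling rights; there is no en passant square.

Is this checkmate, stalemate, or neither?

neither

Black to move; black king on h6.
In check: no.
Legal moves for Black: Kg6, Kh5, Kg5, Ba5, Bh4, Bb4, Bg3, Bc3, Bf2, Bd2, d5, c1=Q, c1=R, c1=B, c1=N.
Black has 15 legal moves and is not in check → neither.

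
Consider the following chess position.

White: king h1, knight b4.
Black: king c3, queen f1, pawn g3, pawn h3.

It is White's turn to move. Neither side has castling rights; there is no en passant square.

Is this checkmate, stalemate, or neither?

checkmate

White to move; white king on h1.
In check: yes, from the black queen on f1.
King squares — g1: attacked by Qf1; g2: attacked by Qf1; h2: attacked by Pg3.
Legal moves for White: none.
In check with no legal moves → checkmate.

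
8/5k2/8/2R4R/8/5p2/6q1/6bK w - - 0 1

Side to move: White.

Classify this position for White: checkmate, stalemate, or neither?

White to move; white king on h1.
In check: yes, from the black queen on g2.
King squares — g1: attacked by Qg2; g2: attacked by Pf3; h2: attacked by Bg1.
Legal moves for White: none.
In check with no legal moves → checkmate.

checkmate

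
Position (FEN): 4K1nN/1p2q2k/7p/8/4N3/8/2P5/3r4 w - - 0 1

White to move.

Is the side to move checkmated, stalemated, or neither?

White to move; white king on e8.
In check: yes, from the black queen on e7.
King squares — d7: attacked by Rd1; e7: attacked by Ng8; f7: attacked by Qe7; d8: attacked by Rd1; f8: attacked by Qe7.
Legal moves for White: none.
In check with no legal moves → checkmate.

checkmate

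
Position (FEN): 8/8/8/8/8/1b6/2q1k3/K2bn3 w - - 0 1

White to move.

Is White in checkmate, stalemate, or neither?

stalemate

White to move; white king on a1.
In check: no.
King squares — b1: attacked by Qc2; a2: attacked by Qc2; b2: attacked by Qc2.
Legal moves for White: none.
Not in check and no legal moves → stalemate.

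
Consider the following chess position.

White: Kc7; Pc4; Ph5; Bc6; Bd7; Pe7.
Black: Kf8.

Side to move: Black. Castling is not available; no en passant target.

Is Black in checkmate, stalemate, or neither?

neither

Black to move; black king on f8.
In check: yes, from the white pawn on e7.
King squares — e7: available; f7: available; g7: available; e8: attacked by Bd7; g8: available.
Legal moves for Black: Kg8, Kg7, Kf7, Kxe7.
Black is in check but has 4 legal moves → neither.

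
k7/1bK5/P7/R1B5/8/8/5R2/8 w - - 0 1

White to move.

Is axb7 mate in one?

yes

After axb7: black king on a8; in check: yes, from the white rook on a5 and the white pawn on b7.
King squares — a7: attacked by Ra5; b7: attacked by Kc7; b8: attacked by Kc7.
Black has no legal moves → checkmate.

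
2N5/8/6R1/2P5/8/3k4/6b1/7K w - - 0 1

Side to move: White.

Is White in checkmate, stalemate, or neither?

White to move; white king on h1.
In check: yes, from the black bishop on g2.
King squares — g1: available; g2: available; h2: available.
Legal moves for White: Kh2, Kxg2, Kg1, Rxg2.
White is in check but has 4 legal moves → neither.

neither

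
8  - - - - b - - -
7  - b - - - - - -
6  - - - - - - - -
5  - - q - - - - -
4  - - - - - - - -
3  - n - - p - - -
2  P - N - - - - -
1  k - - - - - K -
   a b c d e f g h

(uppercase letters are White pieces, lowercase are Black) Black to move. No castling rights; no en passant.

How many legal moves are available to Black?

4

Black to move; king on a1.
In check: yes, from the white knight on c2.
Legal moves: Kb2, Kxa2, Kb1, Qxc2.
Count: 4.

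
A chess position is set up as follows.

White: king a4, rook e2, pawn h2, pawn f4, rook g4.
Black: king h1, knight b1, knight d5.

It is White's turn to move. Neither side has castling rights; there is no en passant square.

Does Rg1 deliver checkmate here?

no

After Rg1: black king on h1; in check: yes, from the white rook on g1.
Black has 1 legal reply: Kxg1.
In check but a legal move exists → not checkmate.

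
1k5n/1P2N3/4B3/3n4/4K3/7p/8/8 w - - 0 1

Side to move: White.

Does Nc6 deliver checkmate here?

After Nc6: black king on b8; in check: yes, from the white knight on c6.
Black has 2 legal replies: Kc7, Kxb7.
In check but a legal move exists → not checkmate.

no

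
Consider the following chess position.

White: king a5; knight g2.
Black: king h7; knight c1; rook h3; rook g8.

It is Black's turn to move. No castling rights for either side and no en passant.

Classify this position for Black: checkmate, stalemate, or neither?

Black to move; black king on h7.
In check: no.
Legal moves for Black include: Rh8, Rf8, Re8, Rd8, Rc8, Rb8, Ra8+, Rg7, Rg6, Rg5+, Rg4, Rgg3, Rxg2, Kh8, Kg7, Kh6, Kg6, Rh6, ... (list truncated; more exist).
Black has legal moves and is not in check → neither.

neither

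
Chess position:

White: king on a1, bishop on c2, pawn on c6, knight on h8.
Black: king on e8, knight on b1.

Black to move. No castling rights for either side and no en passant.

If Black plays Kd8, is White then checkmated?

After Kd8: white king on a1; in check: no.
White is not in check, so this cannot be checkmate.

no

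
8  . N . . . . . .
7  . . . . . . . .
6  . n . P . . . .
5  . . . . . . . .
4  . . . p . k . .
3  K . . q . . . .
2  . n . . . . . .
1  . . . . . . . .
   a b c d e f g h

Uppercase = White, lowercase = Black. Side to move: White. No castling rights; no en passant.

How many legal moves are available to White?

White to move; king on a3.
In check: yes, from the black queen on d3.
Legal moves: Kb4, Kxb2, Ka2.
Count: 3.

3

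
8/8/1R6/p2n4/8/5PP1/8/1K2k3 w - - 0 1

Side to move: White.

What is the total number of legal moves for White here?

20

White to move; king on b1.
In check: no.
Legal moves: Rb8, Rb7, Rh6, Rg6, Rf6, Re6+, Rd6, Rc6, Ra6, Rb5, Rb4, Rb3, Rb2, Kc2, Kb2, Ka2, Kc1, Ka1, g4, f4.
Count: 20.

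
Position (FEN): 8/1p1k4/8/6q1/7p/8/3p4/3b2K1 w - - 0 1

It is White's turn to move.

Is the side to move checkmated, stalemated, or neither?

White to move; white king on g1.
In check: yes, from the black queen on g5.
King squares — f1: available; h1: available; f2: available; g2: attacked by Qg5; h2: available.
Legal moves for White: Kh2, Kf2, Kh1, Kf1.
White is in check but has 4 legal moves → neither.

neither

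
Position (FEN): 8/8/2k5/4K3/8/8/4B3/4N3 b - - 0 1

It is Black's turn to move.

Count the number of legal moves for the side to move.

5

Black to move; king on c6.
In check: no.
Legal moves: Kd7, Kc7, Kb7, Kb6, Kc5.
Count: 5.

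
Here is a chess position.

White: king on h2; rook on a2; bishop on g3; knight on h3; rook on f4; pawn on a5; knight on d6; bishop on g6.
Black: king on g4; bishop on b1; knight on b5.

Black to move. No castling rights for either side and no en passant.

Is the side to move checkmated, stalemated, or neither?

Black to move; black king on g4.
In check: yes, from the white rook on f4.
King squares — f3: attacked by Rf4; g3: attacked by Kh2; h3: attacked by Kh2; f4: attacked by Bg3; h4: attacked by Bg3; f5: attacked by Rf4; g5: attacked by Nh3; h5: attacked by Bg6.
Legal moves for Black: none.
In check with no legal moves → checkmate.

checkmate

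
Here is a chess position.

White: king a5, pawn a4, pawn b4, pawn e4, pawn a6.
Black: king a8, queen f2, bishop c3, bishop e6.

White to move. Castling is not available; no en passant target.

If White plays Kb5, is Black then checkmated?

no

After Kb5: black king on a8; in check: no.
Black is not in check, so this cannot be checkmate.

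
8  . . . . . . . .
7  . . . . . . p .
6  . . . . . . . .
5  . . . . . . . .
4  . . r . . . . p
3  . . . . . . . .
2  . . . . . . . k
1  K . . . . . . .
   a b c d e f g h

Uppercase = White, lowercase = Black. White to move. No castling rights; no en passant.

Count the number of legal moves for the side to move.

3

White to move; king on a1.
In check: no.
Legal moves: Kb2, Ka2, Kb1.
Count: 3.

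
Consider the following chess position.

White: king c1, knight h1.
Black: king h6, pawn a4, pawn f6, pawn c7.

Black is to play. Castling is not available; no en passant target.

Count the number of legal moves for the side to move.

Black to move; king on h6.
In check: no.
Legal moves: Kh7, Kg7, Kg6, Kh5, Kg5, c6, f5, a3, c5.
Count: 9.

9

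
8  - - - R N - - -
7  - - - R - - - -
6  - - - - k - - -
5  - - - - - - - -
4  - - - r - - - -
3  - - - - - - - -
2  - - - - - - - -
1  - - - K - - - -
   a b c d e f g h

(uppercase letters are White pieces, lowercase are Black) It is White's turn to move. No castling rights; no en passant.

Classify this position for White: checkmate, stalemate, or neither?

neither

White to move; white king on d1.
In check: yes, from the black rook on d4.
King squares — c1: available; e1: available; c2: available; d2: attacked by Rd4; e2: available.
Legal moves for White: Ke2, Kc2, Ke1, Kc1, Rxd4.
White is in check but has 5 legal moves → neither.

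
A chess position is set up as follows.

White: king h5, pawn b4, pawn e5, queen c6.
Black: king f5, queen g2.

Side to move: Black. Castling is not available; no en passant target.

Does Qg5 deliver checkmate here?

yes

After Qg5: white king on h5; in check: yes, from the black queen on g5.
King squares — g4: attacked by Kf5; h4: attacked by Qg5; g5: attacked by Kf5; g6: attacked by Kf5; h6: attacked by Qg5.
White has no legal moves → checkmate.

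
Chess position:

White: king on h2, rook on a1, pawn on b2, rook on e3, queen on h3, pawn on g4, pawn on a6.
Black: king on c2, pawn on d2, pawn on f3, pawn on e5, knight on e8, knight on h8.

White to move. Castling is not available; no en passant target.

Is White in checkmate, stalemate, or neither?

White to move; white king on h2.
In check: no.
Legal moves for White include: Qxh8, Qh7+, Qh6, Qh5, Qh4, Qg3, Qxf3, Qg2, Qf1, Rxe5, Re4, Rxf3, Rd3, Rc3+, Rb3, Rea3, Re2, Ree1, ... (list truncated; more exist).
White has legal moves and is not in check → neither.

neither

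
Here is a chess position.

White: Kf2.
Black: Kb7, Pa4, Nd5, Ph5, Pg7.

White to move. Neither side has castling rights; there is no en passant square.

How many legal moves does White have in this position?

White to move; king on f2.
In check: no.
Legal moves: Kg3, Kf3, Kg2, Ke2, Kg1, Kf1, Ke1.
Count: 7.

7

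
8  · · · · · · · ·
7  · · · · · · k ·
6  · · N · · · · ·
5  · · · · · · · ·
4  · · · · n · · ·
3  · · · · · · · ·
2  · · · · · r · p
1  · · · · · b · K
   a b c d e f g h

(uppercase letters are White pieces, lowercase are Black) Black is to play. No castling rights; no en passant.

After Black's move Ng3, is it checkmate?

yes

After Ng3: white king on h1; in check: yes, from the black knight on g3.
King squares — g1: attacked by Ph2; g2: attacked by Bf1; h2: attacked by Rf2.
White has no legal moves → checkmate.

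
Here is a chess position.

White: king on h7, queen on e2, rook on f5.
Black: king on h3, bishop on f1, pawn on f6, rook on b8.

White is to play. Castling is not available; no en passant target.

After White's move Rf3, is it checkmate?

After Rf3: black king on h3; in check: yes, from the white rook on f3.
Black has 2 legal replies: Kh4, Kg4.
In check but a legal move exists → not checkmate.

no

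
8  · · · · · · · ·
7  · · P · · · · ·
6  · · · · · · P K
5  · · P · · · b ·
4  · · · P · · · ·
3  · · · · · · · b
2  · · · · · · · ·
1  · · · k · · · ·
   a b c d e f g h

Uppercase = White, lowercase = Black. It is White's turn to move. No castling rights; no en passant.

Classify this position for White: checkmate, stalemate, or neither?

White to move; white king on h6.
In check: yes, from the black bishop on g5.
Legal moves for White: Kh7, Kg7, Kh5, Kxg5.
White is in check but has 4 legal moves → neither.

neither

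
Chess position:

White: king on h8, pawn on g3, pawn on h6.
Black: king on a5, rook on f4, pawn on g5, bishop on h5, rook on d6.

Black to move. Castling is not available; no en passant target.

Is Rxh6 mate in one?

After Rxh6: white king on h8; in check: yes, from the black rook on h6.
White has 2 legal replies: Kg8, Kg7.
In check but a legal move exists → not checkmate.

no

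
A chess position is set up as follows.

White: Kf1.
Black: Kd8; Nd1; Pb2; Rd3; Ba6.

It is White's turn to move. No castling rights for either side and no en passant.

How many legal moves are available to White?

4

White to move; king on f1.
In check: no.
Legal moves: Kg2, Ke2, Kg1, Ke1.
Count: 4.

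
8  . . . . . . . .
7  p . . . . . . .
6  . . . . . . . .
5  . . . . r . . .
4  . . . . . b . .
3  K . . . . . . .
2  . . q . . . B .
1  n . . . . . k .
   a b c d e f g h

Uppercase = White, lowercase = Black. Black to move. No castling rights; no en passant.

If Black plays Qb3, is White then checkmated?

After Qb3: white king on a3; in check: yes, from the black queen on b3.
King squares — a2: attacked by Qb3; b2: attacked by Qb3; b3: attacked by Na1; a4: attacked by Qb3; b4: attacked by Qb3.
White has no legal moves → checkmate.

yes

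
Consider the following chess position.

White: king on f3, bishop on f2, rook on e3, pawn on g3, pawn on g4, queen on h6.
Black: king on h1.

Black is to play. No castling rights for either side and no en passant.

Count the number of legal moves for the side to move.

0

Black to move; king on h1.
In check: yes, from the white queen on h6.
Legal moves: none.
Count: 0.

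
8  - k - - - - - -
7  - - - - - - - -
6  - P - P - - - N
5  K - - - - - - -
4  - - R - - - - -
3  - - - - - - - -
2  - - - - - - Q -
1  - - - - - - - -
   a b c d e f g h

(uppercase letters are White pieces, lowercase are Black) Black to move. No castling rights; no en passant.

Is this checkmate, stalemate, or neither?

stalemate

Black to move; black king on b8.
In check: no.
King squares — a7: attacked by Pb6; b7: attacked by Qg2; c7: attacked by Rc4; a8: attacked by Qg2; c8: attacked by Rc4.
Legal moves for Black: none.
Not in check and no legal moves → stalemate.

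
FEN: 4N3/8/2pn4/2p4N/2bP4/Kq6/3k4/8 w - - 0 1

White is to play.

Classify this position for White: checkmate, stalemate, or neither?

checkmate

White to move; white king on a3.
In check: yes, from the black queen on b3.
King squares — a2: attacked by Qb3; b2: attacked by Qb3; b3: attacked by Bc4; a4: attacked by Qb3; b4: attacked by Qb3.
Legal moves for White: none.
In check with no legal moves → checkmate.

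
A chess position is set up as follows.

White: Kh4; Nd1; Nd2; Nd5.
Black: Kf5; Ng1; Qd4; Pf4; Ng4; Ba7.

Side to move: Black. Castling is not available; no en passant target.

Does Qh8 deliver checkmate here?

yes

After Qh8: white king on h4; in check: yes, from the black queen on h8.
King squares — g3: attacked by Pf4; h3: attacked by Ng1; g4: attacked by Kf5; g5: attacked by Kf5; h5: attacked by Qh8.
White has no legal moves → checkmate.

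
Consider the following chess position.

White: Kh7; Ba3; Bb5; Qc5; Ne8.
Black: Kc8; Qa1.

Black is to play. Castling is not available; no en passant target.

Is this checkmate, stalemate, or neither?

Black to move; black king on c8.
In check: yes, from the white queen on c5.
Legal moves for Black: Kd8, Kb8, Kb7.
Black is in check but has 3 legal moves → neither.

neither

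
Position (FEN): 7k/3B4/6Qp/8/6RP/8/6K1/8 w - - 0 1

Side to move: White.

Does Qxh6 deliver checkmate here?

After Qxh6: black king on h8; in check: yes, from the white queen on h6.
King squares — g7: attacked by Rg4; h7: attacked by Qh6; g8: attacked by Rg4.
Black has no legal moves → checkmate.

yes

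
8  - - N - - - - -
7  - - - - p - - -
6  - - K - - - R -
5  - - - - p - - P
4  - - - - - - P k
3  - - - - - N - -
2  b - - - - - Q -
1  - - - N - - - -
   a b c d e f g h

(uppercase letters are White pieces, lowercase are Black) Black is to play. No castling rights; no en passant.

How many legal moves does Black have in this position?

0

Black to move; king on h4.
In check: yes, from the white knight on f3.
Legal moves: none.
Count: 0.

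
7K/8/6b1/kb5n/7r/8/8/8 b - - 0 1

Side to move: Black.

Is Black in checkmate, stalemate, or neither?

Black to move; black king on a5.
In check: no.
Legal moves for Black include: Bge8, Bh7, Bf7, Bf5, Be4, Bgd3, Bc2, Bb1, Ng7+, Nf6+, Nf4+, Ng3+, Bbe8, Bd7, Bc6, Ba6, Bc4, Ba4, ... (list truncated; more exist).
Black has legal moves and is not in check → neither.

neither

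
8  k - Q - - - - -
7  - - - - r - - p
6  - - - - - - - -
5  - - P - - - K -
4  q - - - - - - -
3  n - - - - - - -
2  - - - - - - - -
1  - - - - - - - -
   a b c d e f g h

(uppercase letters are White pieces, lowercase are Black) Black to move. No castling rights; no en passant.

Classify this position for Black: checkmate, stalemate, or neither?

Black to move; black king on a8.
In check: yes, from the white queen on c8.
Legal moves for Black: Ka7.
Black is in check but has 1 legal move → neither.

neither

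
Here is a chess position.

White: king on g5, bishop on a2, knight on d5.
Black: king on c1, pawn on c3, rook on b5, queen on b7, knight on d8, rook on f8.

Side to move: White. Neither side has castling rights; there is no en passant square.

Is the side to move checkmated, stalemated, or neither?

White to move; white king on g5.
In check: no.
Legal moves for White: Kh6, Kg6, Kh5, Kh4, Kg4, Bc4, Bb3, Bb1.
White has 8 legal moves and is not in check → neither.

neither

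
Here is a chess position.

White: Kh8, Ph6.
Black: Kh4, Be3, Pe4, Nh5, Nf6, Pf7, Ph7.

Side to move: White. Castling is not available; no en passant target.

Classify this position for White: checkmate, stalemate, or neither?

White to move; white king on h8.
In check: no.
King squares — g7: attacked by Nh5; h7: attacked by Nf6; g8: attacked by Nf6.
Legal moves for White: none.
Not in check and no legal moves → stalemate.

stalemate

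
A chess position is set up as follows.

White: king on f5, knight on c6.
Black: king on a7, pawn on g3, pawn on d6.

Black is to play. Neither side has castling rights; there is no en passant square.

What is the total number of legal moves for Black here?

Black to move; king on a7.
In check: yes, from the white knight on c6.
Legal moves: Ka8, Kb7, Kb6, Ka6.
Count: 4.

4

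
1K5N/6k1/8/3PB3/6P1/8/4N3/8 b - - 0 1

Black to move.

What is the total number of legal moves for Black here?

Black to move; king on g7.
In check: yes, from the white bishop on e5.
Legal moves: Kg8, Kf8, Kh7, Kh6.
Count: 4.

4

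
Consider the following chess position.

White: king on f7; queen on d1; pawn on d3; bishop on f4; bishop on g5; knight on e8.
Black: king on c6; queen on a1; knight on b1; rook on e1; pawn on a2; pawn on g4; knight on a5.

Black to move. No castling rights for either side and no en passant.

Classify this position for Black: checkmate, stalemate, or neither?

Black to move; black king on c6.
In check: no.
Legal moves for Black include: Kd7, Kb7, Kb6, Kd5, Kc5, Kb5, Nb7, Nc4, Nb3, Rxe8, Re7+, Re6, Re5, Re4, Re3, Re2, Rh1, Rg1, ... (list truncated; more exist).
Black has legal moves and is not in check → neither.

neither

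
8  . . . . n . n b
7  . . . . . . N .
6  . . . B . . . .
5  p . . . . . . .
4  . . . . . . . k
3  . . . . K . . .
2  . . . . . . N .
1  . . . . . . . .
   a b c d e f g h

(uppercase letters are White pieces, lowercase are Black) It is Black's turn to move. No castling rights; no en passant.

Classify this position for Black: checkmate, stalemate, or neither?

neither

Black to move; black king on h4.
In check: yes, from the white knight on g2.
King squares — g3: attacked by Bd6; h3: available; g4: available; g5: available; h5: attacked by Ng7.
Legal moves for Black: Kg5, Kg4, Kh3.
Black is in check but has 3 legal moves → neither.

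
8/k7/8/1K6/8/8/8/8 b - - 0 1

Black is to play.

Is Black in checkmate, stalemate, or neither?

neither

Black to move; black king on a7.
In check: no.
Legal moves for Black: Kb8, Ka8, Kb7.
Black has 3 legal moves and is not in check → neither.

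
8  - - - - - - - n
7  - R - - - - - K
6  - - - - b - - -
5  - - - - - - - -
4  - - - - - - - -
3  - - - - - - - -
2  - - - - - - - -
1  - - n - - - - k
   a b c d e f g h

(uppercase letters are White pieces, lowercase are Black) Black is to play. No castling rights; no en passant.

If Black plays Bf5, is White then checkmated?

After Bf5: white king on h7; in check: yes, from the black bishop on f5.
White has 4 legal replies: Kxh8, Kg8, Kg7, Kh6.
In check but a legal move exists → not checkmate.

no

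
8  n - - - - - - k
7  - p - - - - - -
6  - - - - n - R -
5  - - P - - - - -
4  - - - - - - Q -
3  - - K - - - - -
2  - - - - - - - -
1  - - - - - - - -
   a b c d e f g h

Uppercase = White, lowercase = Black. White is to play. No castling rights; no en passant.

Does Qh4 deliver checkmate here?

After Qh4: black king on h8; in check: yes, from the white queen on h4.
King squares — g7: attacked by Rg6; h7: attacked by Qh4; g8: attacked by Rg6.
Black has no legal moves → checkmate.

yes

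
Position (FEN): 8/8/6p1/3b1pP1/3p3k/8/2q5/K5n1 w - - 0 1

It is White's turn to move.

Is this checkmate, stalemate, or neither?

stalemate

White to move; white king on a1.
In check: no.
King squares — b1: attacked by Qc2; a2: attacked by Qc2; b2: attacked by Qc2.
Legal moves for White: none.
Not in check and no legal moves → stalemate.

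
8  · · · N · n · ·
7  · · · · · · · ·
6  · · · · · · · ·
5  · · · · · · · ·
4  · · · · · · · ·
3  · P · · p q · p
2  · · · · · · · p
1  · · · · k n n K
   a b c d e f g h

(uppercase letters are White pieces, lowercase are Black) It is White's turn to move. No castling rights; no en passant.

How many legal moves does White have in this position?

White to move; king on h1.
In check: yes, from the black queen on f3.
Legal moves: none.
Count: 0.

0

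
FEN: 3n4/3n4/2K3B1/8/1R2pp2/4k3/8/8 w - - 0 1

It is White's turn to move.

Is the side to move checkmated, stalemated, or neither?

White to move; white king on c6.
In check: yes, from the black knight on d8.
King squares — b5: available; c5: attacked by Nd7; d5: available; b6: attacked by Nd7; d6: available; b7: attacked by Nd8; c7: available; d7: available.
Legal moves for White: Kxd7, Kc7, Kd6, Kd5, Kb5.
White is in check but has 5 legal moves → neither.

neither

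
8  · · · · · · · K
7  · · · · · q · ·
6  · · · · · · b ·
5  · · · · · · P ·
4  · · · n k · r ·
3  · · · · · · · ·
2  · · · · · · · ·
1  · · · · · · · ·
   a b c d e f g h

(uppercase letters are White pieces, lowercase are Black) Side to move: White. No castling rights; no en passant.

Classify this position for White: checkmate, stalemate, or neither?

White to move; white king on h8.
In check: no.
King squares — g7: attacked by Qf7; h7: attacked by Bg6; g8: attacked by Qf7.
Legal moves for White: none.
Not in check and no legal moves → stalemate.

stalemate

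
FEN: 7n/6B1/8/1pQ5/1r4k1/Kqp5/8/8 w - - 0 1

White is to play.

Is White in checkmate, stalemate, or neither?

White to move; white king on a3.
In check: yes, from the black queen on b3.
King squares — a2: attacked by Qb3; b2: attacked by Qb3; b3: attacked by Rb4; a4: attacked by Qb3; b4: attacked by Qb3.
Legal moves for White: none.
In check with no legal moves → checkmate.

checkmate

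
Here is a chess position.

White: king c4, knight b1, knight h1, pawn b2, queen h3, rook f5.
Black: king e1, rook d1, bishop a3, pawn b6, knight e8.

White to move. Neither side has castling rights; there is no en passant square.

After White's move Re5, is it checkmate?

yes

After Re5: black king on e1; in check: yes, from the white rook on e5.
King squares — d1: own rook; f1: attacked by Qh3; d2: attacked by Nb1; e2: attacked by Re5; f2: attacked by Nh1.
Black has no legal moves → checkmate.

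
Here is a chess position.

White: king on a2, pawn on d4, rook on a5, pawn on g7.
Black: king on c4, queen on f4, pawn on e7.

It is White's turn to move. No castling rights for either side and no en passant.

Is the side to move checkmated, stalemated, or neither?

White to move; white king on a2.
In check: no.
Legal moves for White include: Ra8, Ra7, Ra6, Rh5, Rg5, Rf5, Re5, Rd5, Rc5+, Rb5, Ra4+, Ra3, Ka3, Kb2, Kb1, Ka1, g8=Q+, g8=R, ... (list truncated; more exist).
White has legal moves and is not in check → neither.

neither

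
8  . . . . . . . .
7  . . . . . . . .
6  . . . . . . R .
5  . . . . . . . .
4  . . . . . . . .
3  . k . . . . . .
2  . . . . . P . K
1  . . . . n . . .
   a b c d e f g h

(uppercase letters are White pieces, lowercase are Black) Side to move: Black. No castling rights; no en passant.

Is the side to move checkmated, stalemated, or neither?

neither

Black to move; black king on b3.
In check: no.
Legal moves for Black: Kc4, Kb4, Ka4, Kc3, Ka3, Kc2, Kb2, Ka2, Nf3+, Nd3, Ng2, Nc2.
Black has 12 legal moves and is not in check → neither.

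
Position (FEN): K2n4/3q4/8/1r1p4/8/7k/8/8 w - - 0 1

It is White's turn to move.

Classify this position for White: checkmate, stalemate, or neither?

White to move; white king on a8.
In check: no.
King squares — a7: attacked by Qd7; b7: attacked by Rb5; b8: attacked by Rb5.
Legal moves for White: none.
Not in check and no legal moves → stalemate.

stalemate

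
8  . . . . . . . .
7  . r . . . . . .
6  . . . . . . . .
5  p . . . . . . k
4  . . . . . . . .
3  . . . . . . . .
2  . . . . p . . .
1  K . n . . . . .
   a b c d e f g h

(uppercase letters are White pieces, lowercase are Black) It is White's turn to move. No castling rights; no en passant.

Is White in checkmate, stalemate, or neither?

White to move; white king on a1.
In check: no.
King squares — b1: attacked by Rb7; a2: attacked by Nc1; b2: attacked by Rb7.
Legal moves for White: none.
Not in check and no legal moves → stalemate.

stalemate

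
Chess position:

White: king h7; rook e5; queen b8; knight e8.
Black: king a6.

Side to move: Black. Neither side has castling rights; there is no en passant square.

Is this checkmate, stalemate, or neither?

stalemate

Black to move; black king on a6.
In check: no.
King squares — a5: attacked by Re5; b5: attacked by Re5; b6: attacked by Qb8; a7: attacked by Qb8; b7: attacked by Qb8.
Legal moves for Black: none.
Not in check and no legal moves → stalemate.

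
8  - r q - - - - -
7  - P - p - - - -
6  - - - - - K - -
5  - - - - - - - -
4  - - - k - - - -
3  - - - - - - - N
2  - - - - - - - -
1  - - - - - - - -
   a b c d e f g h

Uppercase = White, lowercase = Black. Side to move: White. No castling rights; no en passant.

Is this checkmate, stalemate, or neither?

neither

White to move; white king on f6.
In check: no.
Legal moves for White: Kg7, Kf7, Ke7, Kg6, Kg5, Kf5, Ng5, Nf4, Nf2, Ng1, bxc8=Q, bxc8=R, bxc8=B, bxc8=N.
White has 14 legal moves and is not in check → neither.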